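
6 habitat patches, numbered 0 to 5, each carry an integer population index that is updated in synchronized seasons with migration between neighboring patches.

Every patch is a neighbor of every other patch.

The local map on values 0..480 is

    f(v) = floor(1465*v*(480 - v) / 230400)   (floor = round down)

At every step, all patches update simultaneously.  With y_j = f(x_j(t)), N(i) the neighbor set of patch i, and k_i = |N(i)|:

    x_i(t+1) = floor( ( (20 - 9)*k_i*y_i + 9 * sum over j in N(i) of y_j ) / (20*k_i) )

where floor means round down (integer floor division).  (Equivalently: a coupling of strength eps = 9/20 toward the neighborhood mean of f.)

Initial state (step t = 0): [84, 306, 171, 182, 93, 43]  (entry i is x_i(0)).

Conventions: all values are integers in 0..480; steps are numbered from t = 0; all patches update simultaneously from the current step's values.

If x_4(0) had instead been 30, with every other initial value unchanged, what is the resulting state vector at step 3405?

Simulating step by step:
t=0: [84, 306, 171, 182, 30, 43]
t=1: [225, 284, 282, 287, 167, 183]
t=2: [356, 351, 352, 351, 341, 347]
t=3: [284, 288, 287, 288, 294, 290]
t=4: [351, 350, 351, 350, 348, 350]
t=5: [287, 288, 287, 288, 290, 288]
t=6: [351, 351, 351, 351, 350, 351]
t=7: [287, 287, 287, 287, 288, 287]
t=8: [351, 351, 351, 351, 351, 351]
t=9: [287, 287, 287, 287, 287, 287]
t=10: [352, 352, 352, 352, 352, 352]
t=11: [286, 286, 286, 286, 286, 286]
t=12: [352, 352, 352, 352, 352, 352]

Answer: [286, 286, 286, 286, 286, 286]
Key observation: The state at step 10, [352, 352, 352, 352, 352, 352], reappears at step 12: the system is in a cycle of period 2 from step 10 on.  Therefore the state at step 3405 equals the state at step 10 + ((3405 - 10) mod 2) = 11, which is [286, 286, 286, 286, 286, 286].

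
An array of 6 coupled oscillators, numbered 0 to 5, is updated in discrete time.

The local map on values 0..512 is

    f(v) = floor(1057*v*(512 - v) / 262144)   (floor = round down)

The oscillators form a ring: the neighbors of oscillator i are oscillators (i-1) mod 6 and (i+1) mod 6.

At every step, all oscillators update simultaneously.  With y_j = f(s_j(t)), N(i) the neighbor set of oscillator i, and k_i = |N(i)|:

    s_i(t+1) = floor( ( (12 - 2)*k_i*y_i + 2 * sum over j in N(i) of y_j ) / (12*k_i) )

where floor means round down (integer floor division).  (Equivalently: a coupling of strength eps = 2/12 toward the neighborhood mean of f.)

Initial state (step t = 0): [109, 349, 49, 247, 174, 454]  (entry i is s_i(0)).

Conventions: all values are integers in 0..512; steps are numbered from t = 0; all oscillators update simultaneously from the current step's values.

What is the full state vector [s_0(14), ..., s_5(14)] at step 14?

Answer: [264, 264, 264, 264, 264, 264]

Derivation:
t=0: [109, 349, 49, 247, 174, 454]
t=1: [175, 213, 116, 246, 228, 122]
t=2: [234, 248, 197, 256, 255, 200]
t=3: [261, 261, 252, 262, 262, 253]
t=4: [264, 264, 264, 264, 264, 264]
t=5: [263, 263, 263, 263, 263, 263]
t=6: [264, 264, 264, 264, 264, 264]
t=7: [263, 263, 263, 263, 263, 263]
t=8: [264, 264, 264, 264, 264, 264]
t=9: [263, 263, 263, 263, 263, 263]
t=10: [264, 264, 264, 264, 264, 264]
t=11: [263, 263, 263, 263, 263, 263]
t=12: [264, 264, 264, 264, 264, 264]
t=13: [263, 263, 263, 263, 263, 263]
t=14: [264, 264, 264, 264, 264, 264]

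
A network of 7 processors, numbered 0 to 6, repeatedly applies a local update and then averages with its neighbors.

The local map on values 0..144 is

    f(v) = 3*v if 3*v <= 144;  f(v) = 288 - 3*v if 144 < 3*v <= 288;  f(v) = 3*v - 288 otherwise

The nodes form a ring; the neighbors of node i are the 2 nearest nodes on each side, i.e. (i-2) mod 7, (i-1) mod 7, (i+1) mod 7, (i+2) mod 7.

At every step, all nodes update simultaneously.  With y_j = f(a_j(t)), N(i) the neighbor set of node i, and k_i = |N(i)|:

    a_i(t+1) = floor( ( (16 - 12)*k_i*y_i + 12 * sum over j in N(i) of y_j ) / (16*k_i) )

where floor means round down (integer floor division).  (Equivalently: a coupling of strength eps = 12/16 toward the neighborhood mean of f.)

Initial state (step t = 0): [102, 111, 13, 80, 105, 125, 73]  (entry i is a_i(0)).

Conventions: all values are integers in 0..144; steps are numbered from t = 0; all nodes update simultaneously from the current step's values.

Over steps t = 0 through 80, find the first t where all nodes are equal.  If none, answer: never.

Answer: 21
Key observation: Synchronization is absorbing here: once all nodes are equal they stay equal, and step 21 is the first all-equal step.

Derivation:
t=0: [102, 111, 13, 80, 105, 125, 73]  (not all equal)
t=1: [49, 43, 35, 49, 52, 52, 50]  (not all equal)
t=2: [129, 130, 128, 128, 129, 136, 134]  (not all equal)
t=3: [105, 101, 98, 102, 104, 106, 107]  (not all equal)
t=4: [22, 19, 17, 18, 22, 26, 26]  (not all equal)
t=5: [66, 60, 58, 60, 65, 69, 69]  (not all equal)
t=6: [94, 100, 103, 101, 95, 90, 90]  (not all equal)
t=7: [14, 14, 12, 13, 14, 12, 11]  (not all equal)
t=8: [38, 38, 39, 39, 37, 38, 38]  (not all equal)
t=9: [114, 115, 114, 114, 114, 114, 113]  (not all equal)
t=10: [54, 54, 54, 54, 53, 53, 53]  (not all equal)
t=11: [127, 126, 126, 127, 127, 127, 127]  (not all equal)
t=12: [91, 91, 91, 91, 92, 93, 92]  (not all equal)
t=13: [13, 14, 14, 13, 12, 12, 12]  (not all equal)
t=14: [39, 39, 39, 39, 37, 37, 37]  (not all equal)
t=15: [114, 115, 115, 114, 113, 113, 113]  (not all equal)
t=16: [54, 54, 54, 54, 52, 52, 52]  (not all equal)
t=17: [128, 127, 127, 128, 129, 129, 129]  (not all equal)
t=18: [96, 95, 95, 96, 97, 97, 97]  (not all equal)
t=19: [2, 1, 1, 2, 2, 1, 2]  (not all equal)
t=20: [4, 4, 4, 4, 4, 5, 4]  (not all equal)
t=21: [12, 12, 12, 12, 12, 12, 12]  (all equal)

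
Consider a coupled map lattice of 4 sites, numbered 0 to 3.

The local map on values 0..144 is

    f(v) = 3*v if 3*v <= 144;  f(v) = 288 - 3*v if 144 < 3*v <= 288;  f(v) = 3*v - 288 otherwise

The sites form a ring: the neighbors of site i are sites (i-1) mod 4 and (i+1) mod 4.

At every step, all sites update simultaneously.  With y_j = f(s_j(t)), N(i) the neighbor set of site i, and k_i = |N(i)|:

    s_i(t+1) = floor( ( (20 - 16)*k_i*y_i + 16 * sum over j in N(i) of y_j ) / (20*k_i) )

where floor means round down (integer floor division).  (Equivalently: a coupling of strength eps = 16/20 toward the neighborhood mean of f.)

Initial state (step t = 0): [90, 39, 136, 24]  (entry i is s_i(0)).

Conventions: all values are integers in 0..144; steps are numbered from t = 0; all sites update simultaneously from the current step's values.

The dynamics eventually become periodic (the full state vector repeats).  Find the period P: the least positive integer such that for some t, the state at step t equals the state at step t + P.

Answer: 2
Key observation: The state at step 15, [54, 27, 54, 27], reappears at step 17 — and no state repeats earlier — so the cycle the system enters has period 2.

Derivation:
t=0: [90, 39, 136, 24]
t=1: [79, 78, 99, 69]
t=2: [64, 34, 55, 40]
t=3: [108, 108, 113, 111]
t=4: [39, 42, 42, 43]
t=5: [125, 122, 127, 123]
t=6: [81, 87, 82, 88]
t=7: [29, 40, 28, 39]
t=8: [112, 92, 111, 91]
t=9: [20, 39, 19, 40]
t=10: [106, 70, 106, 70]
t=11: [68, 39, 68, 39]
t=12: [110, 90, 110, 90]
t=13: [22, 37, 22, 37]
t=14: [102, 75, 102, 75]
t=15: [54, 27, 54, 27]
t=16: [90, 117, 90, 117]
t=17: [54, 27, 54, 27]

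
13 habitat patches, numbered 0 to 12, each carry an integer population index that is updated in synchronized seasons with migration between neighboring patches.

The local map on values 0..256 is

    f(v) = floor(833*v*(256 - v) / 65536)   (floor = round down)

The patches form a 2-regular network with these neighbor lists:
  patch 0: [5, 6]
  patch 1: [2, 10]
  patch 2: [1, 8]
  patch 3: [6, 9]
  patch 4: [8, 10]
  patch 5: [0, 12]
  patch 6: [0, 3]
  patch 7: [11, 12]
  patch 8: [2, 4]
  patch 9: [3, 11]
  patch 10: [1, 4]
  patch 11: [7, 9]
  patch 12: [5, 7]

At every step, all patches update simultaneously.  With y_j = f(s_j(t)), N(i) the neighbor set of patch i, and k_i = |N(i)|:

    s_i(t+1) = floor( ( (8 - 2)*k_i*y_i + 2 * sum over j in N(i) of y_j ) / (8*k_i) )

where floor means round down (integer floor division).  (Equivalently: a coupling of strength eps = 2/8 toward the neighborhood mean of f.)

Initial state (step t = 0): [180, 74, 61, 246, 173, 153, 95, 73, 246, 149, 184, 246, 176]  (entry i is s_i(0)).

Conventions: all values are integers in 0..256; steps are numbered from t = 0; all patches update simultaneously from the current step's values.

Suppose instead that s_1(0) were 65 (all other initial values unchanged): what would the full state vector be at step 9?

Simulating step by step:
t=0: [180, 65, 61, 246, 173, 153, 95, 73, 246, 149, 184, 246, 176]
t=1: [179, 157, 136, 72, 161, 193, 171, 152, 64, 159, 168, 69, 179]
t=2: [173, 197, 199, 173, 188, 159, 180, 192, 167, 188, 189, 172, 175]
t=3: [182, 148, 149, 178, 165, 192, 175, 162, 179, 167, 158, 177, 179]
t=4: [170, 202, 198, 178, 188, 160, 178, 188, 180, 185, 196, 180, 174]
t=5: [185, 140, 147, 174, 161, 192, 177, 165, 168, 168, 149, 170, 180]
t=6: [166, 205, 201, 181, 194, 159, 176, 187, 189, 186, 201, 185, 173]
t=7: [188, 134, 141, 171, 151, 193, 178, 166, 156, 166, 140, 165, 181]
t=8: [162, 206, 205, 183, 201, 157, 175, 187, 199, 188, 205, 189, 171]
t=9: [191, 130, 133, 169, 139, 194, 180, 166, 142, 162, 132, 160, 183]

Answer: [191, 130, 133, 169, 139, 194, 180, 166, 142, 162, 132, 160, 183]
Key observation: This trace re-runs the system from the modified initial state.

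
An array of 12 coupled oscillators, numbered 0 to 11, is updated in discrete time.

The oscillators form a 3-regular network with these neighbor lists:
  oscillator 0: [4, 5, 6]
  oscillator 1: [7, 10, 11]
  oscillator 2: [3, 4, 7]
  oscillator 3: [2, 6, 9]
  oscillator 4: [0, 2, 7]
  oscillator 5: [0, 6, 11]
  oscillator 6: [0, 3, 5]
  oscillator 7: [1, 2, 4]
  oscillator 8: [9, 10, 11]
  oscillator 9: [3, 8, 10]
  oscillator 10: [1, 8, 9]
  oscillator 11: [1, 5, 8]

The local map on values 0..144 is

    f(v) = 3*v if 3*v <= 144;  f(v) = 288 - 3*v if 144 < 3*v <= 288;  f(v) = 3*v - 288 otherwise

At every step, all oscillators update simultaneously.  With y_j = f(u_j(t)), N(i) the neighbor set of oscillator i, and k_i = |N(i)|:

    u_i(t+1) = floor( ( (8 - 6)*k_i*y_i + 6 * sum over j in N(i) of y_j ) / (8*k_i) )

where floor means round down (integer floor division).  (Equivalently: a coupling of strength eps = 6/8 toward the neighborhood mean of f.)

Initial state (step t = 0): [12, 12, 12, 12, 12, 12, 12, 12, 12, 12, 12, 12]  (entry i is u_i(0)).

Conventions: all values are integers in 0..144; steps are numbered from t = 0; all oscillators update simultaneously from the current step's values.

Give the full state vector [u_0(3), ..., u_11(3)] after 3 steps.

Simulating step by step:
t=0: [12, 12, 12, 12, 12, 12, 12, 12, 12, 12, 12, 12]
t=1: [36, 36, 36, 36, 36, 36, 36, 36, 36, 36, 36, 36]
t=2: [108, 108, 108, 108, 108, 108, 108, 108, 108, 108, 108, 108]
t=3: [36, 36, 36, 36, 36, 36, 36, 36, 36, 36, 36, 36]

Answer: [36, 36, 36, 36, 36, 36, 36, 36, 36, 36, 36, 36]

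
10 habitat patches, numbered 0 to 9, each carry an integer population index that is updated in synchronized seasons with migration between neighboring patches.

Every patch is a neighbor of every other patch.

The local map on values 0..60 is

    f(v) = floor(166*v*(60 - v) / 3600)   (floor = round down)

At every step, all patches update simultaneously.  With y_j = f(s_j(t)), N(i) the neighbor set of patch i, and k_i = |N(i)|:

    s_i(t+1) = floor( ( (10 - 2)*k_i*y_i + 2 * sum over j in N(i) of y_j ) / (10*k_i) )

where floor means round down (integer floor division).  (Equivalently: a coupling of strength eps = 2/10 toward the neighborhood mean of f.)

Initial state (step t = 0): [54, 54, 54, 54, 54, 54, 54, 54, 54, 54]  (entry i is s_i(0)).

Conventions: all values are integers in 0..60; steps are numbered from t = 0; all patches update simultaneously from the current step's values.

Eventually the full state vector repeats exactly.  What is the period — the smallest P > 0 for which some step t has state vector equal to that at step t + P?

Simulating step by step:
t=0: [54, 54, 54, 54, 54, 54, 54, 54, 54, 54]
t=1: [14, 14, 14, 14, 14, 14, 14, 14, 14, 14]
t=2: [29, 29, 29, 29, 29, 29, 29, 29, 29, 29]
t=3: [41, 41, 41, 41, 41, 41, 41, 41, 41, 41]
t=4: [35, 35, 35, 35, 35, 35, 35, 35, 35, 35]
t=5: [40, 40, 40, 40, 40, 40, 40, 40, 40, 40]
t=6: [36, 36, 36, 36, 36, 36, 36, 36, 36, 36]
t=7: [39, 39, 39, 39, 39, 39, 39, 39, 39, 39]
t=8: [37, 37, 37, 37, 37, 37, 37, 37, 37, 37]
t=9: [39, 39, 39, 39, 39, 39, 39, 39, 39, 39]

Answer: 2
Key observation: The state at step 7, [39, 39, 39, 39, 39, 39, 39, 39, 39, 39], reappears at step 9 — and no state repeats earlier — so the cycle the system enters has period 2.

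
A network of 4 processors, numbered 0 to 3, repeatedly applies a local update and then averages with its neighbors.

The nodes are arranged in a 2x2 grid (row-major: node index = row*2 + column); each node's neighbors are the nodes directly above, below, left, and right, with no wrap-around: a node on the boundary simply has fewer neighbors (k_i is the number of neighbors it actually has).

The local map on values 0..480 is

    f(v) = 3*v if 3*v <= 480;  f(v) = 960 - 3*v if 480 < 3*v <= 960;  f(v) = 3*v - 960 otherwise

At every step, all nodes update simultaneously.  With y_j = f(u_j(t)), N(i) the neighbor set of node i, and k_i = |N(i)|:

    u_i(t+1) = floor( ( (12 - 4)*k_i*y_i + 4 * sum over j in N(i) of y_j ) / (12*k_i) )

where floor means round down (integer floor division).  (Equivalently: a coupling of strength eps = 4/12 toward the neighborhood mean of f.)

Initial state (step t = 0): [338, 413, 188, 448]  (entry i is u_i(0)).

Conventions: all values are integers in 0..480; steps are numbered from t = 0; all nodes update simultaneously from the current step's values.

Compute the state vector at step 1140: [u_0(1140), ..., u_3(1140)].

Simulating step by step:
t=0: [338, 413, 188, 448]
t=1: [148, 259, 337, 368]
t=2: [335, 220, 132, 135]
t=3: [146, 275, 339, 386]
t=4: [324, 196, 144, 164]
t=5: [142, 328, 368, 446]
t=6: [312, 150, 230, 280]
t=7: [136, 324, 204, 200]
t=8: [332, 136, 360, 300]
t=9: [112, 288, 96, 128]
t=10: [288, 184, 312, 320]
t=11: [136, 288, 32, 72]
t=12: [304, 168, 168, 176]
t=13: [184, 384, 384, 440]
t=14: [336, 256, 256, 304]
t=15: [96, 144, 144, 96]
t=16: [336, 384, 384, 336]
t=17: [96, 144, 144, 96]

Answer: [336, 384, 384, 336]
Key observation: The state at step 15, [96, 144, 144, 96], reappears at step 17: the system is in a cycle of period 2 from step 15 on.  Therefore the state at step 1140 equals the state at step 15 + ((1140 - 15) mod 2) = 16, which is [336, 384, 384, 336].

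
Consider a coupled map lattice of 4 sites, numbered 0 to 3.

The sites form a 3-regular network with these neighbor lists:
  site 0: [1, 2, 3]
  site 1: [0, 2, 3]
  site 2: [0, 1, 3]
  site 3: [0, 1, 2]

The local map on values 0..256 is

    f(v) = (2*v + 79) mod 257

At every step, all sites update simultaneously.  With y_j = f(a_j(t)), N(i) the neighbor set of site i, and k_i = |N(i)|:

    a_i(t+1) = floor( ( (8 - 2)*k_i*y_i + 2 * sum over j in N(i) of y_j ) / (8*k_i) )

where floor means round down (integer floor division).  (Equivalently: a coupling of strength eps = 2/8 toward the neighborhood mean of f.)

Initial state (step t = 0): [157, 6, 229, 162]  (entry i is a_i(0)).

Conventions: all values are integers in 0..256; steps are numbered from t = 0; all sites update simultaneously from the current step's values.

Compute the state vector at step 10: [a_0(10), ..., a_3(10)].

Simulating step by step:
t=0: [157, 6, 229, 162]
t=1: [123, 93, 48, 130]
t=2: [73, 33, 144, 82]
t=3: [210, 156, 133, 222]
t=4: [200, 128, 98, 45]
t=5: [188, 92, 52, 153]
t=6: [174, 46, 164, 128]
t=7: [160, 161, 147, 99]
t=8: [129, 131, 112, 48]
t=9: [85, 88, 62, 148]
t=10: [234, 238, 204, 147]

Answer: [234, 238, 204, 147]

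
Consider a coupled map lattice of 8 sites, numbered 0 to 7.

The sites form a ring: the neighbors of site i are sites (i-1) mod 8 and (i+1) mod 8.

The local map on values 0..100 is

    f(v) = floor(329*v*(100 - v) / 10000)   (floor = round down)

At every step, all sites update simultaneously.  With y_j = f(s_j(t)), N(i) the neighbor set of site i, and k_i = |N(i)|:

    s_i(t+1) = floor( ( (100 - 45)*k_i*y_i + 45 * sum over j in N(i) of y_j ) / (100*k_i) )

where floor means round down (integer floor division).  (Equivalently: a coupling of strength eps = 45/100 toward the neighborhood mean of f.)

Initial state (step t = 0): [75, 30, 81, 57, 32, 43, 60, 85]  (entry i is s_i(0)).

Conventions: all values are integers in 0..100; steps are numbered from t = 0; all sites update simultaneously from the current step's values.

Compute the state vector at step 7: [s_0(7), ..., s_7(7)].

Simulating step by step:
t=0: [75, 30, 81, 57, 32, 43, 60, 85]
t=1: [58, 62, 61, 71, 75, 77, 70, 53]
t=2: [79, 77, 75, 68, 61, 61, 69, 78]
t=3: [55, 57, 62, 70, 76, 76, 68, 58]
t=4: [80, 79, 75, 68, 62, 62, 70, 78]
t=5: [53, 55, 61, 70, 75, 75, 67, 58]
t=6: [80, 80, 76, 69, 62, 63, 71, 78]
t=7: [52, 53, 60, 69, 75, 74, 66, 57]

Answer: [52, 53, 60, 69, 75, 74, 66, 57]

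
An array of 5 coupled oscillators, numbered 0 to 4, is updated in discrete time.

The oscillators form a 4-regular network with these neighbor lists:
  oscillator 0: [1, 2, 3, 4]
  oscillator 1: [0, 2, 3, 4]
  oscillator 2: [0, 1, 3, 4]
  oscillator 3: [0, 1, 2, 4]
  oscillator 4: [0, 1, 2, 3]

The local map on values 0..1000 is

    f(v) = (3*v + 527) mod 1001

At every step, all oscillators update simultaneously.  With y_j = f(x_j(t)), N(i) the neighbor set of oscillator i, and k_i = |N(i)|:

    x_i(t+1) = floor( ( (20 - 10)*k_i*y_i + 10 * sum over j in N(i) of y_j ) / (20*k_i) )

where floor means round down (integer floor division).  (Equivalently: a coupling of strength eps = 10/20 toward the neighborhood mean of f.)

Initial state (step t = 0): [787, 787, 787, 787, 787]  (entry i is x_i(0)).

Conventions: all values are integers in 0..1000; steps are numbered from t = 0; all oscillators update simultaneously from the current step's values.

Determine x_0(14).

Simulating step by step:
t=0: [787, 787, 787, 787, 787]
t=1: [886, 886, 886, 886, 886]
t=2: [182, 182, 182, 182, 182]
t=3: [72, 72, 72, 72, 72]
t=4: [743, 743, 743, 743, 743]
t=5: [754, 754, 754, 754, 754]
t=6: [787, 787, 787, 787, 787]
t=7: [886, 886, 886, 886, 886]
t=8: [182, 182, 182, 182, 182]
t=9: [72, 72, 72, 72, 72]
t=10: [743, 743, 743, 743, 743]
t=11: [754, 754, 754, 754, 754]
t=12: [787, 787, 787, 787, 787]
t=13: [886, 886, 886, 886, 886]
t=14: [182, 182, 182, 182, 182]

Answer: x_0(14) = 182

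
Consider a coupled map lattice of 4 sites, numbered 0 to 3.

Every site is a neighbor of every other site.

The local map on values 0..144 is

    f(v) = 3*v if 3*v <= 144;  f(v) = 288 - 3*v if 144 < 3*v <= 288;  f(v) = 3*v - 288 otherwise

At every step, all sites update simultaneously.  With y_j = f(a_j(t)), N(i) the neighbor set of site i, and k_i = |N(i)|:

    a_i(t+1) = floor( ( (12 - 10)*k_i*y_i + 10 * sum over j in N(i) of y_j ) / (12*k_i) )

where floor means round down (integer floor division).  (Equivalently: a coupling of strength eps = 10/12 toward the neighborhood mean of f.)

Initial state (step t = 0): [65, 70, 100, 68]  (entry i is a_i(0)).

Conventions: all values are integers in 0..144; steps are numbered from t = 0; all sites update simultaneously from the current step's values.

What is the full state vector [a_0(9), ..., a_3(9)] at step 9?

Answer: [126, 126, 126, 126]

Derivation:
t=0: [65, 70, 100, 68]
t=1: [63, 65, 72, 64]
t=2: [89, 89, 92, 89]
t=3: [18, 18, 19, 18]
t=4: [54, 54, 54, 54]
t=5: [126, 126, 126, 126]
t=6: [90, 90, 90, 90]
t=7: [18, 18, 18, 18]
t=8: [54, 54, 54, 54]
t=9: [126, 126, 126, 126]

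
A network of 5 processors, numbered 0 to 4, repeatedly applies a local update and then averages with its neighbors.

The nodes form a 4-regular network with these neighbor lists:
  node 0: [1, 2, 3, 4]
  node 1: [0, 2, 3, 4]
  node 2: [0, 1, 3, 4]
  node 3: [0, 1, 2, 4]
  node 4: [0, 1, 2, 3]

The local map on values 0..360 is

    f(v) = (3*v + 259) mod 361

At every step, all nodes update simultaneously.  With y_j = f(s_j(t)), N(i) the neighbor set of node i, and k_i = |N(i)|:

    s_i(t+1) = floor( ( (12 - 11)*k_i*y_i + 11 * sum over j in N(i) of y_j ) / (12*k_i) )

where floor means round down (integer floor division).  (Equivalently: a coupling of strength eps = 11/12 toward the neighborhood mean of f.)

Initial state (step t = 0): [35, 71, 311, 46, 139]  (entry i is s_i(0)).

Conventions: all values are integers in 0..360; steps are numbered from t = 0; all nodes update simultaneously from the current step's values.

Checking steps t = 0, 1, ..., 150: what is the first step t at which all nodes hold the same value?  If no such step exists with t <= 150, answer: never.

Simulating step by step:
t=0: [35, 71, 311, 46, 139]  (not all equal)
t=1: [131, 115, 115, 126, 85]  (not all equal)
t=2: [233, 240, 240, 236, 254]  (not all equal)
t=3: [262, 259, 259, 260, 252]  (not all equal)
t=4: [310, 311, 311, 311, 315]  (not all equal)
t=5: [111, 111, 111, 111, 109]  (not all equal)
t=6: [229, 229, 229, 229, 230]  (not all equal)
t=7: [224, 224, 224, 224, 224]  (all equal)

Answer: 7
Key observation: Synchronization is absorbing here: once all nodes are equal they stay equal, and step 7 is the first all-equal step.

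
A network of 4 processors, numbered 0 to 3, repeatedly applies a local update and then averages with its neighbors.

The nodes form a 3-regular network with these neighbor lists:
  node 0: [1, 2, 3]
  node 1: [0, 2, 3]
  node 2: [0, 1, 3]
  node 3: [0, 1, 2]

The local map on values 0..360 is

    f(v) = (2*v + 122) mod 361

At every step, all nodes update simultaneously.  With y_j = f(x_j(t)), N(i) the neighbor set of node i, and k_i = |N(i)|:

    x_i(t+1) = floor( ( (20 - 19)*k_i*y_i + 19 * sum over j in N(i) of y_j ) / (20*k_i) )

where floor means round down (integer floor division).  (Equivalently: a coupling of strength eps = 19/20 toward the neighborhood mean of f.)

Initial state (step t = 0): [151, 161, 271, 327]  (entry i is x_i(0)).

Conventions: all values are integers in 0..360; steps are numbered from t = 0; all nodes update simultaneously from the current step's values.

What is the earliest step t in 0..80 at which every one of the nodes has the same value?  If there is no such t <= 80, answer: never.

Answer: 9
Key observation: Synchronization is absorbing here: once all nodes are equal they stay equal, and step 9 is the first all-equal step.

Derivation:
t=0: [151, 161, 271, 327]  (not all equal)
t=1: [142, 137, 78, 144]  (not all equal)
t=2: [116, 119, 54, 115]  (not all equal)
t=3: [316, 314, 349, 316]  (not all equal)
t=4: [51, 52, 34, 51]  (not all equal)
t=5: [213, 213, 222, 213]  (not all equal)
t=6: [192, 192, 187, 192]  (not all equal)
t=7: [141, 141, 144, 141]  (not all equal)
t=8: [44, 44, 43, 44]  (not all equal)
t=9: [209, 209, 209, 209]  (all equal)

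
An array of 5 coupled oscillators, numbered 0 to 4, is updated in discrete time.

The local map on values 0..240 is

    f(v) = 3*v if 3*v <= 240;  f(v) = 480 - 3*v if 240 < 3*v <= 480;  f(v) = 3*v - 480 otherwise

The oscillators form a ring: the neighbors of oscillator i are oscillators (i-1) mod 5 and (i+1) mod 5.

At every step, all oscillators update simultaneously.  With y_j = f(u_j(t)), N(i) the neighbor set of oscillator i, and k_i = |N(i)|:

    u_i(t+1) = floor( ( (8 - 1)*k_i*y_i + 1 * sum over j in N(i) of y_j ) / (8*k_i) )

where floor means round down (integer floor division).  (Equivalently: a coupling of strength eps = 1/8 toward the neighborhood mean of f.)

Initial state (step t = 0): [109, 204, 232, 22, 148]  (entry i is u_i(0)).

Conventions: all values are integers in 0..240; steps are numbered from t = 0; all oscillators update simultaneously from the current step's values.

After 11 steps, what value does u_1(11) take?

Answer: u_1(11) = 175

Derivation:
t=0: [109, 204, 232, 22, 148]
t=1: [144, 138, 201, 73, 45]
t=2: [54, 68, 125, 207, 134]
t=3: [159, 195, 113, 134, 87]
t=4: [22, 100, 134, 90, 196]
t=5: [75, 166, 92, 195, 111]
t=6: [207, 42, 186, 113, 149]
t=7: [133, 123, 84, 130, 46]
t=8: [86, 116, 212, 101, 131]
t=9: [207, 139, 155, 170, 101]
t=10: [138, 64, 18, 38, 165]
t=11: [70, 175, 66, 104, 24]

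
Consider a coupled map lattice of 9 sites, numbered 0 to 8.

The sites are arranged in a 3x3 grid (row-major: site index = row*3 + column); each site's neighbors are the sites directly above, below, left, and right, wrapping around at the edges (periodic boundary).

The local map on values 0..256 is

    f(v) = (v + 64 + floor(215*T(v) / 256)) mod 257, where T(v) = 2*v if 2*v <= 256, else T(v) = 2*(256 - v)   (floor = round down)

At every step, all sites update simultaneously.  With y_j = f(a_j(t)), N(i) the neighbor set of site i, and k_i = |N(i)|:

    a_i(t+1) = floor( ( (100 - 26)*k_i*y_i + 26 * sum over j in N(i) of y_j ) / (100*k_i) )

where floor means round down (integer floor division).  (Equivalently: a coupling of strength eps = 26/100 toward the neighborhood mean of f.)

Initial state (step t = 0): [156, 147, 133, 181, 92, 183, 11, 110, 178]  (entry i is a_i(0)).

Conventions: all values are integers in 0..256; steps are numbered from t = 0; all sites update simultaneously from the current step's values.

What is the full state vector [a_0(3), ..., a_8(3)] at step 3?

Simulating step by step:
t=0: [156, 147, 133, 181, 92, 183, 11, 110, 178]
t=1: [127, 129, 140, 108, 69, 110, 98, 100, 115]
t=2: [138, 149, 137, 107, 210, 113, 79, 92, 110]
t=3: [131, 128, 137, 92, 94, 108, 38, 61, 95]

Answer: [131, 128, 137, 92, 94, 108, 38, 61, 95]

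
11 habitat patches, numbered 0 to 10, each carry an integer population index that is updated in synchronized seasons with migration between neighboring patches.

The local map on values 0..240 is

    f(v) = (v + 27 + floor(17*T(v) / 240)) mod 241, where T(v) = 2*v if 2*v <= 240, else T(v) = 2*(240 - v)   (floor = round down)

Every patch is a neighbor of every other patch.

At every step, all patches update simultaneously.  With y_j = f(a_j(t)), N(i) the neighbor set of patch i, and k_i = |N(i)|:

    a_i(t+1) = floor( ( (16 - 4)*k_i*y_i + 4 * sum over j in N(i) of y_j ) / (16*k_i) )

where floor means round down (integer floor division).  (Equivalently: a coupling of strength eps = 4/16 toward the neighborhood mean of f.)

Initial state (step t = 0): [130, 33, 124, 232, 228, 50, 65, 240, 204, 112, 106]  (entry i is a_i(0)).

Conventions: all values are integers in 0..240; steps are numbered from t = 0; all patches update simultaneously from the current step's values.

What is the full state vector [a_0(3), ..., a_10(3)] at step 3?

Answer: [205, 168, 203, 147, 144, 176, 182, 150, 222, 200, 198]

Derivation:
t=0: [130, 33, 124, 232, 228, 50, 65, 240, 204, 112, 106]
t=1: [154, 76, 150, 43, 40, 90, 102, 48, 200, 141, 136]
t=2: [179, 121, 176, 94, 91, 133, 143, 98, 207, 171, 168]
t=3: [205, 168, 203, 147, 144, 176, 182, 150, 222, 200, 198]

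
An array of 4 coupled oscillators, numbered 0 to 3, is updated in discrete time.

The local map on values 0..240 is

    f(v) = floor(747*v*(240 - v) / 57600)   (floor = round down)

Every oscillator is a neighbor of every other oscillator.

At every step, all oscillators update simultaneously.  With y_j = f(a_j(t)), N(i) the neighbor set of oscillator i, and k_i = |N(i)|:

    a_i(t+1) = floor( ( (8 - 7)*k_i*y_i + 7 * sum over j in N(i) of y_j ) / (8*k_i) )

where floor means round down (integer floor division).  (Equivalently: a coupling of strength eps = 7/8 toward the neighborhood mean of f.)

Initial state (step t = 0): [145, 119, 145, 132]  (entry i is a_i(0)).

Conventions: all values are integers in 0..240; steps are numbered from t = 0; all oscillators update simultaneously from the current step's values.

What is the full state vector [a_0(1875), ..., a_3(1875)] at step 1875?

Simulating step by step:
t=0: [145, 119, 145, 132]
t=1: [182, 180, 182, 181]
t=2: [137, 137, 137, 137]
t=3: [183, 183, 183, 183]
t=4: [135, 135, 135, 135]
t=5: [183, 183, 183, 183]

Answer: [183, 183, 183, 183]
Key observation: The state at step 3, [183, 183, 183, 183], reappears at step 5: the system is in a cycle of period 2 from step 3 on.  Therefore the state at step 1875 equals the state at step 3 + ((1875 - 3) mod 2) = 3, which is [183, 183, 183, 183].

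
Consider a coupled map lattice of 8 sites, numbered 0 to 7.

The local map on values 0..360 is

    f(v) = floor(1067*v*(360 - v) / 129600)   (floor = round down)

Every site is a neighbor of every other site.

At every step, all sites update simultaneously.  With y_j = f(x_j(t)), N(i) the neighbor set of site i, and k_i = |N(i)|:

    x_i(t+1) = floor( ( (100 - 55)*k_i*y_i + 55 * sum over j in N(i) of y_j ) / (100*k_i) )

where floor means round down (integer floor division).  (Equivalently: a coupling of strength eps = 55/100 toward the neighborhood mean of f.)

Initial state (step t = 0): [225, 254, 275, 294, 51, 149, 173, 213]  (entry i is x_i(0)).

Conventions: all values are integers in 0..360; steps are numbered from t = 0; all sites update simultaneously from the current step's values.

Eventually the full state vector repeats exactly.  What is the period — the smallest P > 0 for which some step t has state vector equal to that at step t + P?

Answer: 2
Key observation: The state at step 14, [246, 246, 246, 246, 246, 246, 246, 246], reappears at step 16 — and no state repeats earlier — so the cycle the system enters has period 2.

Derivation:
t=0: [225, 254, 275, 294, 51, 149, 173, 213]
t=1: [228, 218, 207, 195, 184, 231, 234, 231]
t=2: [250, 253, 255, 257, 257, 249, 248, 249]
t=3: [224, 222, 221, 220, 220, 224, 224, 224]
t=4: [250, 251, 251, 251, 251, 250, 250, 250]
t=5: [225, 225, 225, 225, 225, 225, 225, 225]
t=6: [250, 250, 250, 250, 250, 250, 250, 250]
t=7: [226, 226, 226, 226, 226, 226, 226, 226]
t=8: [249, 249, 249, 249, 249, 249, 249, 249]
t=9: [227, 227, 227, 227, 227, 227, 227, 227]
t=10: [248, 248, 248, 248, 248, 248, 248, 248]
t=11: [228, 228, 228, 228, 228, 228, 228, 228]
t=12: [247, 247, 247, 247, 247, 247, 247, 247]
t=13: [229, 229, 229, 229, 229, 229, 229, 229]
t=14: [246, 246, 246, 246, 246, 246, 246, 246]
t=15: [230, 230, 230, 230, 230, 230, 230, 230]
t=16: [246, 246, 246, 246, 246, 246, 246, 246]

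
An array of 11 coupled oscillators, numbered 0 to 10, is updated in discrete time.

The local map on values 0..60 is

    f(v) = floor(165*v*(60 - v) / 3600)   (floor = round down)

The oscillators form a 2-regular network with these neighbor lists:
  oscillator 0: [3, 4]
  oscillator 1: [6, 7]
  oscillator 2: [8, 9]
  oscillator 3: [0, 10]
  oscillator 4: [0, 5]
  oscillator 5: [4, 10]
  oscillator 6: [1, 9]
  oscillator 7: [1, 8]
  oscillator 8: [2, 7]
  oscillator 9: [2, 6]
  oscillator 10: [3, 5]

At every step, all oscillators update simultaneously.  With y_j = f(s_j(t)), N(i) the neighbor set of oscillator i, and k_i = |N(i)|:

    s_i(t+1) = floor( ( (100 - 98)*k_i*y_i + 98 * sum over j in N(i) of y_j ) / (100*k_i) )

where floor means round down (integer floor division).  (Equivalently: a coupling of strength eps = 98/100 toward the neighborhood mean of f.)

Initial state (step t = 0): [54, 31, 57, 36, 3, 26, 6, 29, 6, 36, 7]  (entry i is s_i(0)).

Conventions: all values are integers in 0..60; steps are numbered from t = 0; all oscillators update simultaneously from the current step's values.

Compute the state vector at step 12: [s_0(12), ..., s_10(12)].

Simulating step by step:
t=0: [54, 31, 57, 36, 3, 26, 6, 29, 6, 36, 7]
t=1: [22, 27, 26, 15, 26, 12, 39, 27, 23, 11, 39]
t=2: [35, 38, 31, 37, 32, 38, 32, 39, 39, 38, 28]
t=3: [40, 38, 37, 40, 39, 40, 38, 37, 38, 40, 38]
t=4: [36, 38, 37, 36, 36, 37, 37, 38, 38, 38, 36]
t=5: [39, 38, 38, 39, 39, 39, 38, 38, 38, 38, 39]
t=6: [37, 38, 38, 37, 37, 37, 38, 38, 38, 38, 37]
t=7: [39, 38, 38, 39, 39, 39, 38, 38, 38, 38, 39]
t=8: [37, 38, 38, 37, 37, 37, 38, 38, 38, 38, 37]
t=9: [39, 38, 38, 39, 39, 39, 38, 38, 38, 38, 39]
t=10: [37, 38, 38, 37, 37, 37, 38, 38, 38, 38, 37]
t=11: [39, 38, 38, 39, 39, 39, 38, 38, 38, 38, 39]
t=12: [37, 38, 38, 37, 37, 37, 38, 38, 38, 38, 37]

Answer: [37, 38, 38, 37, 37, 37, 38, 38, 38, 38, 37]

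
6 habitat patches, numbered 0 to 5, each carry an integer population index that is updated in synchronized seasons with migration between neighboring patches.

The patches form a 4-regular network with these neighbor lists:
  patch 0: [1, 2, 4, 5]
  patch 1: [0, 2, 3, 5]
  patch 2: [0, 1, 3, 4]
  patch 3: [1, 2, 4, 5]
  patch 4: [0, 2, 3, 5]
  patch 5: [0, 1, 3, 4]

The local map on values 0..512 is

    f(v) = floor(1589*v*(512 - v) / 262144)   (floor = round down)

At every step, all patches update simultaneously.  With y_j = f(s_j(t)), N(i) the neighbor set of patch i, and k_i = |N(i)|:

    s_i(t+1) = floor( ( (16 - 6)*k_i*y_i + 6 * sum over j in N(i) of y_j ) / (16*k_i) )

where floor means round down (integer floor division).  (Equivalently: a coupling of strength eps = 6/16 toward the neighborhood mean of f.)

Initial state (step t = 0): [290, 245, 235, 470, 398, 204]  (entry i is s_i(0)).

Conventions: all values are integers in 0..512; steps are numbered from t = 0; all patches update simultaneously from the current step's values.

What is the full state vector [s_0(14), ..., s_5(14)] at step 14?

Simulating step by step:
t=0: [290, 245, 235, 470, 398, 204]
t=1: [379, 367, 356, 209, 292, 348]
t=2: [321, 329, 341, 369, 371, 346]
t=3: [361, 357, 349, 328, 328, 346]
t=4: [336, 339, 345, 358, 358, 348]
t=5: [353, 351, 347, 338, 338, 345]
t=6: [343, 344, 347, 353, 353, 348]
t=7: [348, 348, 346, 342, 342, 345]
t=8: [346, 346, 348, 350, 350, 348]
t=9: [346, 346, 345, 343, 343, 345]
t=10: [348, 348, 349, 350, 350, 349]
t=11: [344, 344, 344, 343, 343, 344]
t=12: [350, 350, 350, 350, 350, 350]
t=13: [343, 343, 343, 343, 343, 343]
t=14: [351, 351, 351, 351, 351, 351]

Answer: [351, 351, 351, 351, 351, 351]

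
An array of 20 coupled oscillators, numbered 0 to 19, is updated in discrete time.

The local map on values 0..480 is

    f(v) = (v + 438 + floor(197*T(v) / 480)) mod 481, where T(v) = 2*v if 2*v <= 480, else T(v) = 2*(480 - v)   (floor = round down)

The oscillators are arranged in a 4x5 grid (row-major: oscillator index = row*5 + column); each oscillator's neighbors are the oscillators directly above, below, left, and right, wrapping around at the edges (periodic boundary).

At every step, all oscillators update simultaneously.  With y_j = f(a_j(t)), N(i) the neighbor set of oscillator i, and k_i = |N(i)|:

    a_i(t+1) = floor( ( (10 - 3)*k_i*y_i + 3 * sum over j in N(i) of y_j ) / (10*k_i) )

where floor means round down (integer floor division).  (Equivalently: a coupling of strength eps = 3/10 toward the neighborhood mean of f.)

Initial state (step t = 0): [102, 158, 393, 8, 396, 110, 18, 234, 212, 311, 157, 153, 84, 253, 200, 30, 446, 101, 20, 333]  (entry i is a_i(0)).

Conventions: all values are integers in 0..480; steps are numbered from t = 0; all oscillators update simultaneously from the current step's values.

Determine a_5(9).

Simulating step by step:
t=0: [102, 158, 393, 8, 396, 110, 18, 234, 212, 311, 157, 153, 84, 253, 200, 30, 446, 101, 20, 333]
t=1: [161, 280, 386, 440, 400, 204, 405, 368, 362, 377, 223, 258, 162, 370, 333, 99, 348, 205, 436, 379]
t=2: [271, 393, 412, 426, 409, 338, 411, 404, 416, 410, 349, 386, 292, 404, 408, 204, 383, 344, 419, 397]
t=3: [398, 419, 423, 426, 422, 412, 422, 421, 424, 423, 407, 418, 407, 421, 422, 353, 411, 413, 424, 415]
t=4: [422, 425, 425, 426, 425, 424, 425, 425, 426, 425, 422, 424, 423, 425, 425, 416, 423, 424, 425, 424]
t=5: [426, 426, 426, 427, 426, 426, 426, 426, 427, 426, 426, 426, 426, 426, 426, 425, 426, 426, 426, 426]
t=6: [427, 427, 427, 427, 427, 427, 427, 427, 427, 427, 427, 427, 427, 427, 427, 427, 427, 427, 427, 427]
t=7: [427, 427, 427, 427, 427, 427, 427, 427, 427, 427, 427, 427, 427, 427, 427, 427, 427, 427, 427, 427]
t=8: [427, 427, 427, 427, 427, 427, 427, 427, 427, 427, 427, 427, 427, 427, 427, 427, 427, 427, 427, 427]
t=9: [427, 427, 427, 427, 427, 427, 427, 427, 427, 427, 427, 427, 427, 427, 427, 427, 427, 427, 427, 427]

Answer: a_5(9) = 427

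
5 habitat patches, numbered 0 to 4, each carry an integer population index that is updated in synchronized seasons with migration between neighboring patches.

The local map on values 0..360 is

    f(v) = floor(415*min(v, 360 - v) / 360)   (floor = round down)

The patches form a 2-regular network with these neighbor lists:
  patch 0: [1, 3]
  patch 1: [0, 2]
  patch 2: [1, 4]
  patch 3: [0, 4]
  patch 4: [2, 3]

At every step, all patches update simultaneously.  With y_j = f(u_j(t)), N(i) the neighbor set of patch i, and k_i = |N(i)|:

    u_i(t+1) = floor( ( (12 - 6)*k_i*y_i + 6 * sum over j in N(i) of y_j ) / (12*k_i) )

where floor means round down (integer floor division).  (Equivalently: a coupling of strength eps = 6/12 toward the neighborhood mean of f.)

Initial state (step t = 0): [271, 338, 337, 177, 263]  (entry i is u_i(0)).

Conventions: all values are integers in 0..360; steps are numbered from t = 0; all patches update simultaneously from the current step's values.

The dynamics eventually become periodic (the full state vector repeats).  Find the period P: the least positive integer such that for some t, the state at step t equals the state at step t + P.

Answer: 2
Key observation: The state at step 19, [205, 205, 205, 205, 205], reappears at step 21 — and no state repeats earlier — so the cycle the system enters has period 2.

Derivation:
t=0: [271, 338, 337, 177, 263]
t=1: [108, 44, 47, 155, 113]
t=2: [119, 69, 72, 152, 123]
t=3: [132, 94, 96, 157, 135]
t=4: [148, 119, 120, 166, 150]
t=5: [167, 145, 146, 181, 168]
t=6: [189, 173, 174, 199, 190]
t=7: [194, 198, 198, 190, 193]
t=8: [190, 187, 187, 193, 191]
t=9: [195, 198, 197, 193, 194]
t=10: [189, 187, 187, 191, 190]
t=11: [196, 198, 198, 195, 195]
t=12: [188, 186, 187, 189, 189]
t=13: [198, 199, 198, 197, 197]
t=14: [186, 185, 186, 186, 186]
t=15: [200, 200, 200, 200, 200]
t=16: [184, 184, 184, 184, 184]
t=17: [202, 202, 202, 202, 202]
t=18: [182, 182, 182, 182, 182]
t=19: [205, 205, 205, 205, 205]
t=20: [178, 178, 178, 178, 178]
t=21: [205, 205, 205, 205, 205]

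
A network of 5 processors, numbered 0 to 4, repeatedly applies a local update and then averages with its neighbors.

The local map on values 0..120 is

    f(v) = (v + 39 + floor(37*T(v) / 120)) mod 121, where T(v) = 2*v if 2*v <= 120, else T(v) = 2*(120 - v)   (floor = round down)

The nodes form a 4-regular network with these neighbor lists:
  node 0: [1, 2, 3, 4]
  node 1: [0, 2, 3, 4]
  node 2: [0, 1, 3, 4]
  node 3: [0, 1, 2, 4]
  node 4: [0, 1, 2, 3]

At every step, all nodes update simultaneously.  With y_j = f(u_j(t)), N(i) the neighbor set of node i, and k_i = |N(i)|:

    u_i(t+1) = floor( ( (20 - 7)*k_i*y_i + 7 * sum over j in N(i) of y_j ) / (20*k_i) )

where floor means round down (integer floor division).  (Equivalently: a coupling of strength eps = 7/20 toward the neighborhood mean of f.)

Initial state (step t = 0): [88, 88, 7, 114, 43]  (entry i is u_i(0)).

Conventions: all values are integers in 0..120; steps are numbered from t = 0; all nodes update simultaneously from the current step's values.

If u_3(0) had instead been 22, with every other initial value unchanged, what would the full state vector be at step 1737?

Answer: [43, 43, 86, 86, 86]
Key observation: The state at step 11, [43, 43, 86, 86, 86], reappears at step 13: the system is in a cycle of period 2 from step 11 on.  Therefore the state at step 1737 equals the state at step 11 + ((1737 - 11) mod 2) = 11, which is [43, 43, 86, 86, 86].

Derivation:
t=0: [88, 88, 7, 22, 43]
t=1: [38, 38, 52, 66, 85]
t=2: [77, 77, 22, 30, 34]
t=3: [37, 37, 67, 74, 78]
t=4: [77, 77, 31, 33, 34]
t=5: [39, 39, 77, 79, 79]
t=6: [80, 80, 35, 35, 35]
t=7: [41, 41, 82, 82, 82]
t=8: [83, 83, 37, 37, 37]
t=9: [42, 42, 84, 84, 84]
t=10: [84, 84, 38, 38, 38]
t=11: [43, 43, 86, 86, 86]
t=12: [85, 85, 38, 38, 38]
t=13: [43, 43, 86, 86, 86]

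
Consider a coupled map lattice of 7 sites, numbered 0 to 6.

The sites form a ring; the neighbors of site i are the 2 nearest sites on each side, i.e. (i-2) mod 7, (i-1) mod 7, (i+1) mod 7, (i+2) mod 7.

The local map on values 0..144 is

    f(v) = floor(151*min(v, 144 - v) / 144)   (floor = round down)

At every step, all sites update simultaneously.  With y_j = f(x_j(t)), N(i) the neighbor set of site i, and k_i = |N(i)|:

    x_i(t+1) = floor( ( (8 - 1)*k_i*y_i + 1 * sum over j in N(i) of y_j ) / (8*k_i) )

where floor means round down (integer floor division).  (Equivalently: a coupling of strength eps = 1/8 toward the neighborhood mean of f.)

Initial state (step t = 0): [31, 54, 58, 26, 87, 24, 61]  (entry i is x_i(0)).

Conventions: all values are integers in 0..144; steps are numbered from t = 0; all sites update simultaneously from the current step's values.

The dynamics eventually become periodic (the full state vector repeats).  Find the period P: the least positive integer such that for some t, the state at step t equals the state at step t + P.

Simulating step by step:
t=0: [31, 54, 58, 26, 87, 24, 61]
t=1: [34, 54, 57, 29, 57, 27, 60]
t=2: [37, 54, 57, 32, 57, 30, 59]
t=3: [39, 54, 57, 35, 57, 33, 59]
t=4: [41, 55, 57, 38, 57, 35, 59]
t=5: [43, 56, 57, 40, 57, 37, 59]
t=6: [46, 57, 57, 42, 57, 39, 59]
t=7: [48, 58, 58, 45, 58, 41, 59]
t=8: [50, 59, 59, 48, 59, 43, 60]
t=9: [52, 60, 60, 50, 60, 46, 61]
t=10: [54, 61, 61, 52, 61, 49, 62]
t=11: [56, 62, 62, 54, 62, 52, 64]
t=12: [58, 64, 64, 56, 64, 54, 66]
t=13: [60, 66, 66, 58, 66, 56, 68]
t=14: [62, 68, 68, 60, 68, 58, 70]
t=15: [65, 70, 70, 62, 70, 60, 72]
t=16: [68, 72, 72, 65, 72, 63, 74]
t=17: [71, 74, 74, 68, 74, 66, 72]
t=18: [73, 73, 72, 71, 72, 69, 74]
t=19: [73, 74, 74, 74, 74, 72, 73]
t=20: [73, 73, 73, 73, 73, 74, 73]
t=21: [73, 74, 74, 73, 73, 73, 73]
t=22: [73, 73, 73, 73, 73, 74, 73]

Answer: 2
Key observation: The state at step 20, [73, 73, 73, 73, 73, 74, 73], reappears at step 22 — and no state repeats earlier — so the cycle the system enters has period 2.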